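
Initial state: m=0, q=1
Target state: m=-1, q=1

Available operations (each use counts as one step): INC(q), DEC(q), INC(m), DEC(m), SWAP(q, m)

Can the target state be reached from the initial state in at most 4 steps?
Yes

Path (1 step): DEC(m)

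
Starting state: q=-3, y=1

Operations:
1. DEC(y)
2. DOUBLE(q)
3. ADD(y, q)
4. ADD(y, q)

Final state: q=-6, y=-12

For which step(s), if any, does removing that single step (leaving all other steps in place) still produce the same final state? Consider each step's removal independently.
None - removing any single step changes the final result

Testing removal of each single step:
Without step 1: final = q=-6, y=-11 (different)
Without step 2: final = q=-3, y=-6 (different)
Without step 3: final = q=-6, y=-6 (different)
Without step 4: final = q=-6, y=-6 (different)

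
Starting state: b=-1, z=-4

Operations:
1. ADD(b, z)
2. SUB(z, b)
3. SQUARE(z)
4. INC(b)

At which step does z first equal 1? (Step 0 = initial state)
Step 2

Tracing z:
Initial: z = -4
After step 1: z = -4
After step 2: z = 1 ← first occurrence
After step 3: z = 1
After step 4: z = 1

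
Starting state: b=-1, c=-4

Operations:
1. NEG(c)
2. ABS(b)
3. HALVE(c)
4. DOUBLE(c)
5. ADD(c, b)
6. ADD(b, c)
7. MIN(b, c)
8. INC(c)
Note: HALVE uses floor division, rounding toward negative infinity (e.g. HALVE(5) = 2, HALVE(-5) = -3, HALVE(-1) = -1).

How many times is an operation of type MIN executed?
1

Counting MIN operations:
Step 7: MIN(b, c) ← MIN
Total: 1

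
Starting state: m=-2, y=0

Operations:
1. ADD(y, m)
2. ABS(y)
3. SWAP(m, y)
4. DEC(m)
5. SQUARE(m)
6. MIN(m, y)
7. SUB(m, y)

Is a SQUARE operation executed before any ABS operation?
No

First SQUARE: step 5
First ABS: step 2
Since 5 > 2, ABS comes first.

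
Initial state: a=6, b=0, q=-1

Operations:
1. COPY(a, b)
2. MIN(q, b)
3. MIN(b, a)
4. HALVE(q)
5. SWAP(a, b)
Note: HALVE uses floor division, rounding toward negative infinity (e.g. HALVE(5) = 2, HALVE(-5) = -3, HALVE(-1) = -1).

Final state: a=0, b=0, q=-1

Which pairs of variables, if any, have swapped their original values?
None

Comparing initial and final values:
q: -1 → -1
b: 0 → 0
a: 6 → 0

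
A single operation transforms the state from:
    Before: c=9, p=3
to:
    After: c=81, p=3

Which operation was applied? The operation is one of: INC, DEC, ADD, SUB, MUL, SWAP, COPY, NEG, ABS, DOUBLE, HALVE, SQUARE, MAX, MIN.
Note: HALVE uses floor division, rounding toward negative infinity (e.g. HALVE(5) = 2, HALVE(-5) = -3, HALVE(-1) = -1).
SQUARE(c)

Analyzing the change:
Before: c=9, p=3
After: c=81, p=3
Variable c changed from 9 to 81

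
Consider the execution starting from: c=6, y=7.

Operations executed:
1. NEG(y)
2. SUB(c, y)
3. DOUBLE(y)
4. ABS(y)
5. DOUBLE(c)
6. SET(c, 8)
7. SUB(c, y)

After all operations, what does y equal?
y = 14

Tracing execution:
Step 1: NEG(y) → y = -7
Step 2: SUB(c, y) → y = -7
Step 3: DOUBLE(y) → y = -14
Step 4: ABS(y) → y = 14
Step 5: DOUBLE(c) → y = 14
Step 6: SET(c, 8) → y = 14
Step 7: SUB(c, y) → y = 14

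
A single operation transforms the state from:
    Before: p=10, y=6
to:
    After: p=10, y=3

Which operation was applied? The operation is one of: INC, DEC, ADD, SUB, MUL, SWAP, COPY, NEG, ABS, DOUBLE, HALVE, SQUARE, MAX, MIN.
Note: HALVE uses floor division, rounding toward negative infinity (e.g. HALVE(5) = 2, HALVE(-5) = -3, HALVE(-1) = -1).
HALVE(y)

Analyzing the change:
Before: p=10, y=6
After: p=10, y=3
Variable y changed from 6 to 3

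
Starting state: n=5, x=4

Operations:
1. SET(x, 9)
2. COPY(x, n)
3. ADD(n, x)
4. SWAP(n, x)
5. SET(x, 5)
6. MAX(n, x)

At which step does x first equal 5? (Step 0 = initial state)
Step 2

Tracing x:
Initial: x = 4
After step 1: x = 9
After step 2: x = 5 ← first occurrence
After step 3: x = 5
After step 4: x = 10
After step 5: x = 5
After step 6: x = 5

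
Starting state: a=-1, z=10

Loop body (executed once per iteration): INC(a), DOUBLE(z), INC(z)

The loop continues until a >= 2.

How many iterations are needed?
3

Tracing iterations:
Initial: a=-1, z=10
After iteration 1: a=0, z=21
After iteration 2: a=1, z=43
After iteration 3: a=2, z=87
a >= 2 now holds, so the loop exits after 3 iterations.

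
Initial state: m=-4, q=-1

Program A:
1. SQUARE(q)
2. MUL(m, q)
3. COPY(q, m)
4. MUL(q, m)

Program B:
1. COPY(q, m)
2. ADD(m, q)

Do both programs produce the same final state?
No

Program A final state: m=-4, q=16
Program B final state: m=-8, q=-4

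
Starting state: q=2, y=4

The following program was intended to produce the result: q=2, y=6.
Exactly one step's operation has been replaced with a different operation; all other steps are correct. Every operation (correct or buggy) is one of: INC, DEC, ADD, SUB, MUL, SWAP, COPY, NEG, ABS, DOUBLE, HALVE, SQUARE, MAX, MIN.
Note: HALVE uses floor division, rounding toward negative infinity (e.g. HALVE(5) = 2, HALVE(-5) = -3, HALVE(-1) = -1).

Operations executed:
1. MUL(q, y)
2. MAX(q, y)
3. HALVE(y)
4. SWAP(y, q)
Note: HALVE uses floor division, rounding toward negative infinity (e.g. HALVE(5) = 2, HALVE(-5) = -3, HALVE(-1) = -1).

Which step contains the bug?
Step 1

Trace with buggy code:
Initial: q=2, y=4
After step 1: q=8, y=4
After step 2: q=8, y=4
After step 3: q=8, y=2
After step 4: q=2, y=8
Actual final q=2, y=8 ≠ expected q=2, y=6.
Step 1 is the only position where a single-operation replacement can produce the expected result.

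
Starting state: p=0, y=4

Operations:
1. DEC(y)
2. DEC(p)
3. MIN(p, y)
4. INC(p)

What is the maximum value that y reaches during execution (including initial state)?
4

Values of y at each step:
Initial: y = 4 ← maximum
After step 1: y = 3
After step 2: y = 3
After step 3: y = 3
After step 4: y = 3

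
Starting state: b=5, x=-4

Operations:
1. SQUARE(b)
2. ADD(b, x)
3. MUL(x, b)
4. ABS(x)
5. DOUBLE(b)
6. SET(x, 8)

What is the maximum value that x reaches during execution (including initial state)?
84

Values of x at each step:
Initial: x = -4
After step 1: x = -4
After step 2: x = -4
After step 3: x = -84
After step 4: x = 84 ← maximum
After step 5: x = 84
After step 6: x = 8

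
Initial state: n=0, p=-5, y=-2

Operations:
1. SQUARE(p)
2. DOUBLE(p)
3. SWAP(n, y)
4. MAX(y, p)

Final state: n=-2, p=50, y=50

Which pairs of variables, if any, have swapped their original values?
None

Comparing initial and final values:
p: -5 → 50
n: 0 → -2
y: -2 → 50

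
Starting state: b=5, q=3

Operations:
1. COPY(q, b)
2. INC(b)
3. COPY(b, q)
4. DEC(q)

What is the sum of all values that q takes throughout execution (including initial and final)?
22

Values of q at each step:
Initial: q = 3
After step 1: q = 5
After step 2: q = 5
After step 3: q = 5
After step 4: q = 4
Sum = 3 + 5 + 5 + 5 + 4 = 22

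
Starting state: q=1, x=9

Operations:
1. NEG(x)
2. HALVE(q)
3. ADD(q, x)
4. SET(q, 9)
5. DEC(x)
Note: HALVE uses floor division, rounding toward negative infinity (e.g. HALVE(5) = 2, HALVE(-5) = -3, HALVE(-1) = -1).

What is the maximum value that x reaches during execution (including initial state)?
9

Values of x at each step:
Initial: x = 9 ← maximum
After step 1: x = -9
After step 2: x = -9
After step 3: x = -9
After step 4: x = -9
After step 5: x = -10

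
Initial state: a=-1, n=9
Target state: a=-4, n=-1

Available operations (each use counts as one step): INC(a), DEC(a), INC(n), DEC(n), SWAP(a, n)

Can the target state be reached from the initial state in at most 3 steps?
No

The target state cannot be reached within 3 steps.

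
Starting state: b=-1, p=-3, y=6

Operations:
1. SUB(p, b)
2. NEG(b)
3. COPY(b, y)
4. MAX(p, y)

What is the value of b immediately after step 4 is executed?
b = 6

Tracing b through execution:
Initial: b = -1
After step 1 (SUB(p, b)): b = -1
After step 2 (NEG(b)): b = 1
After step 3 (COPY(b, y)): b = 6
After step 4 (MAX(p, y)): b = 6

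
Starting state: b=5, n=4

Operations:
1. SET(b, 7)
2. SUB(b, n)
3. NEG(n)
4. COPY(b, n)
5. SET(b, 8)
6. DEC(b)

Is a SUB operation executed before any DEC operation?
Yes

First SUB: step 2
First DEC: step 6
Since 2 < 6, SUB comes first.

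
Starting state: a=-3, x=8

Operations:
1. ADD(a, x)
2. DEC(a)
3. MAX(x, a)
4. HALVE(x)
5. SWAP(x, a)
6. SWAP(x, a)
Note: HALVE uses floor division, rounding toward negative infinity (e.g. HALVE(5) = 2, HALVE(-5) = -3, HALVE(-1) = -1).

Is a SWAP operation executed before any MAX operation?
No

First SWAP: step 5
First MAX: step 3
Since 5 > 3, MAX comes first.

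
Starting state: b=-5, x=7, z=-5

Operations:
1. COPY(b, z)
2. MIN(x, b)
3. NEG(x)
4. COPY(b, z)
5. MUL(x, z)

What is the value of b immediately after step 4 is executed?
b = -5

Tracing b through execution:
Initial: b = -5
After step 1 (COPY(b, z)): b = -5
After step 2 (MIN(x, b)): b = -5
After step 3 (NEG(x)): b = -5
After step 4 (COPY(b, z)): b = -5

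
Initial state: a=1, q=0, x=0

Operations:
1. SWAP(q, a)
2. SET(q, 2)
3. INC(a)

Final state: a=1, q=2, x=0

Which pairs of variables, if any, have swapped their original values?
None

Comparing initial and final values:
q: 0 → 2
a: 1 → 1
x: 0 → 0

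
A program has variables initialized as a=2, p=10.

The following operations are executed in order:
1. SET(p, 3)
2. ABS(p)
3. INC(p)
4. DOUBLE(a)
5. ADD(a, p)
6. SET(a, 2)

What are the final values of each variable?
{a: 2, p: 4}

Step-by-step execution:
Initial: a=2, p=10
After step 1 (SET(p, 3)): a=2, p=3
After step 2 (ABS(p)): a=2, p=3
After step 3 (INC(p)): a=2, p=4
After step 4 (DOUBLE(a)): a=4, p=4
After step 5 (ADD(a, p)): a=8, p=4
After step 6 (SET(a, 2)): a=2, p=4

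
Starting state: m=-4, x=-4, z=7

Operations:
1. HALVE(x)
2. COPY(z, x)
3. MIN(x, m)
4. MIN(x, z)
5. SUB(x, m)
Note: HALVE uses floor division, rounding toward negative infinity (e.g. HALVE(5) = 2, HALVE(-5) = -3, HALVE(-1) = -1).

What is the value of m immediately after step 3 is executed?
m = -4

Tracing m through execution:
Initial: m = -4
After step 1 (HALVE(x)): m = -4
After step 2 (COPY(z, x)): m = -4
After step 3 (MIN(x, m)): m = -4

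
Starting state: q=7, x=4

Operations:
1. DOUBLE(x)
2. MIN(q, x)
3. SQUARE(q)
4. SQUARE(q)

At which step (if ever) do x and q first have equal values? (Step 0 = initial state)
Never

x and q never become equal during execution.

Comparing values at each step:
Initial: x=4, q=7
After step 1: x=8, q=7
After step 2: x=8, q=7
After step 3: x=8, q=49
After step 4: x=8, q=2401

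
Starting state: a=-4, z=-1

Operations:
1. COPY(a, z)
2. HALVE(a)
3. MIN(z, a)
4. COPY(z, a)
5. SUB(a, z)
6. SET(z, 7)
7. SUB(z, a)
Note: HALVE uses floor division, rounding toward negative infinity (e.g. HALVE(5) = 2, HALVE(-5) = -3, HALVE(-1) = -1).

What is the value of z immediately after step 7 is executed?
z = 7

Tracing z through execution:
Initial: z = -1
After step 1 (COPY(a, z)): z = -1
After step 2 (HALVE(a)): z = -1
After step 3 (MIN(z, a)): z = -1
After step 4 (COPY(z, a)): z = -1
After step 5 (SUB(a, z)): z = -1
After step 6 (SET(z, 7)): z = 7
After step 7 (SUB(z, a)): z = 7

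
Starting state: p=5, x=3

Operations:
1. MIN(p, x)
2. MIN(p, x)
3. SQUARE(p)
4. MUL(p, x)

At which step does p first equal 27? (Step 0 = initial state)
Step 4

Tracing p:
Initial: p = 5
After step 1: p = 3
After step 2: p = 3
After step 3: p = 9
After step 4: p = 27 ← first occurrence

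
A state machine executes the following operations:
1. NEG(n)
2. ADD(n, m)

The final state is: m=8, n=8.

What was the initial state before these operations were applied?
m=8, n=0

Working backwards:
Final state: m=8, n=8
Before step 2 (ADD(n, m)): m=8, n=0
Before step 1 (NEG(n)): m=8, n=0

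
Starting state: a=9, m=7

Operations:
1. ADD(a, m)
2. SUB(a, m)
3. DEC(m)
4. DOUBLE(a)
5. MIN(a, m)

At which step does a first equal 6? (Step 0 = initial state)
Step 5

Tracing a:
Initial: a = 9
After step 1: a = 16
After step 2: a = 9
After step 3: a = 9
After step 4: a = 18
After step 5: a = 6 ← first occurrence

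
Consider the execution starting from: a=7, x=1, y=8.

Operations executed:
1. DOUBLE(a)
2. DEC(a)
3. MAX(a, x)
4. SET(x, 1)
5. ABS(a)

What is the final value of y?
y = 8

Tracing execution:
Step 1: DOUBLE(a) → y = 8
Step 2: DEC(a) → y = 8
Step 3: MAX(a, x) → y = 8
Step 4: SET(x, 1) → y = 8
Step 5: ABS(a) → y = 8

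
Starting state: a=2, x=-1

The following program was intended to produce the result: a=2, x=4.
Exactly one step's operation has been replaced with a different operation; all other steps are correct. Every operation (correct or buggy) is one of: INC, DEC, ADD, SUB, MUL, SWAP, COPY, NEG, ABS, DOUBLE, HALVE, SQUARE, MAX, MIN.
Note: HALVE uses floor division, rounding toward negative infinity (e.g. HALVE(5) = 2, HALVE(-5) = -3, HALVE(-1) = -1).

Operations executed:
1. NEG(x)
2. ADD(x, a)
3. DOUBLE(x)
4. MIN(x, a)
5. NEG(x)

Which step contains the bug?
Step 5

Trace with buggy code:
Initial: a=2, x=-1
After step 1: a=2, x=1
After step 2: a=2, x=3
After step 3: a=2, x=6
After step 4: a=2, x=2
After step 5: a=2, x=-2
Actual final a=2, x=-2 ≠ expected a=2, x=4.
Step 5 is the only position where a single-operation replacement can produce the expected result.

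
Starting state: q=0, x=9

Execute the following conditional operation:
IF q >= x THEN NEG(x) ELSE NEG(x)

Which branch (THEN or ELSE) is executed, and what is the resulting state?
Branch: ELSE, Final state: q=0, x=-9

Evaluating condition: q >= x
q = 0, x = 9
Condition is False, so ELSE branch executes
After NEG(x): q=0, x=-9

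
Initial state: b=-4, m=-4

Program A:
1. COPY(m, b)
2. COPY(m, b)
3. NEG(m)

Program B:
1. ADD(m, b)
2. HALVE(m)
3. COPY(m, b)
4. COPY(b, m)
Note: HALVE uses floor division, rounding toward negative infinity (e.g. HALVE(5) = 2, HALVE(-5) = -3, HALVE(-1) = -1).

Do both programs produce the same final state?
No

Program A final state: b=-4, m=4
Program B final state: b=-4, m=-4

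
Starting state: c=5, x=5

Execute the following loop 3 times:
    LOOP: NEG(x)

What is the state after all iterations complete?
c=5, x=-5

Iteration trace:
Start: c=5, x=5
After iteration 1: c=5, x=-5
After iteration 2: c=5, x=5
After iteration 3: c=5, x=-5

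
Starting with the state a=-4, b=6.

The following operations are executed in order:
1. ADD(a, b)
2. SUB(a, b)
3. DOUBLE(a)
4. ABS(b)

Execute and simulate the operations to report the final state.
{a: -8, b: 6}

Step-by-step execution:
Initial: a=-4, b=6
After step 1 (ADD(a, b)): a=2, b=6
After step 2 (SUB(a, b)): a=-4, b=6
After step 3 (DOUBLE(a)): a=-8, b=6
After step 4 (ABS(b)): a=-8, b=6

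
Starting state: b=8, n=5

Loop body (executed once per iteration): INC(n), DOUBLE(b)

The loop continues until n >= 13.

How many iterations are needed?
8

Tracing iterations:
Initial: b=8, n=5
After iteration 1: b=16, n=6
After iteration 2: b=32, n=7
After iteration 3: b=64, n=8
After iteration 4: b=128, n=9
After iteration 5: b=256, n=10
After iteration 6: b=512, n=11
After iteration 7: b=1024, n=12
After iteration 8: b=2048, n=13
n >= 13 now holds, so the loop exits after 8 iterations.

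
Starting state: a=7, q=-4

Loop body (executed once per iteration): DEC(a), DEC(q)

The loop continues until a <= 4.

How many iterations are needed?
3

Tracing iterations:
Initial: a=7, q=-4
After iteration 1: a=6, q=-5
After iteration 2: a=5, q=-6
After iteration 3: a=4, q=-7
a <= 4 now holds, so the loop exits after 3 iterations.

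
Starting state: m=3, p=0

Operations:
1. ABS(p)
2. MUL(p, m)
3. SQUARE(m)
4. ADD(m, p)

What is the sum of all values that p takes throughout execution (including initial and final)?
0

Values of p at each step:
Initial: p = 0
After step 1: p = 0
After step 2: p = 0
After step 3: p = 0
After step 4: p = 0
Sum = 0 + 0 + 0 + 0 + 0 = 0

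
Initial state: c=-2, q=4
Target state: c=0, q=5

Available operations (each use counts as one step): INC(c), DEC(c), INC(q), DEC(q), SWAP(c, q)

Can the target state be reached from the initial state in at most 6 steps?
Yes

Path (3 steps): INC(c) → INC(c) → INC(q)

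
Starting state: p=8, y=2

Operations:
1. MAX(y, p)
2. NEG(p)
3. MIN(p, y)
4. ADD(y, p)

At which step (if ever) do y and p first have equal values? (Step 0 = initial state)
Step 1

y and p first become equal after step 1.

Comparing values at each step:
Initial: y=2, p=8
After step 1: y=8, p=8 ← equal!
After step 2: y=8, p=-8
After step 3: y=8, p=-8
After step 4: y=0, p=-8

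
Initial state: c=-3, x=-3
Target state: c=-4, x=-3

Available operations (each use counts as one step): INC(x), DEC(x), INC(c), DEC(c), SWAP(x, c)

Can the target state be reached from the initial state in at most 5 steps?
Yes

Path (1 step): DEC(c)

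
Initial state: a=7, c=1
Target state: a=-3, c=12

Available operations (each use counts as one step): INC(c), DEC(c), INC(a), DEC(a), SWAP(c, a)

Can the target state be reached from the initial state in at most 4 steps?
No

The target state cannot be reached within 4 steps.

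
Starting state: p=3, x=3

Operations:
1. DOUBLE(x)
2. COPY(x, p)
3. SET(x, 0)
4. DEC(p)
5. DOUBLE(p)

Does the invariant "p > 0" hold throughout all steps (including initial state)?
Yes

The invariant holds at every step.

State at each step:
Initial: p=3, x=3
After step 1: p=3, x=6
After step 2: p=3, x=3
After step 3: p=3, x=0
After step 4: p=2, x=0
After step 5: p=4, x=0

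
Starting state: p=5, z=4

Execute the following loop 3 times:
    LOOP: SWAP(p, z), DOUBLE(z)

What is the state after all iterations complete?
p=8, z=20

Iteration trace:
Start: p=5, z=4
After iteration 1: p=4, z=10
After iteration 2: p=10, z=8
After iteration 3: p=8, z=20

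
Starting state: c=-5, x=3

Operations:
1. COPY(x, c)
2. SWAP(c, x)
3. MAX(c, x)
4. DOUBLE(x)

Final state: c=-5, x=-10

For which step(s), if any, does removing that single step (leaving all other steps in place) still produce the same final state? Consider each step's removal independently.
Step(s) 2, 3

Testing removal of each single step:
Without step 1: final = c=3, x=-10 (different)
Without step 2: final = c=-5, x=-10 (same)
Without step 3: final = c=-5, x=-10 (same)
Without step 4: final = c=-5, x=-5 (different)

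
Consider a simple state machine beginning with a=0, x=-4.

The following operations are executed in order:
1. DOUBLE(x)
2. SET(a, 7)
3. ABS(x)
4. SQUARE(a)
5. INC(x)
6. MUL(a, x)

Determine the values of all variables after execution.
{a: 441, x: 9}

Step-by-step execution:
Initial: a=0, x=-4
After step 1 (DOUBLE(x)): a=0, x=-8
After step 2 (SET(a, 7)): a=7, x=-8
After step 3 (ABS(x)): a=7, x=8
After step 4 (SQUARE(a)): a=49, x=8
After step 5 (INC(x)): a=49, x=9
After step 6 (MUL(a, x)): a=441, x=9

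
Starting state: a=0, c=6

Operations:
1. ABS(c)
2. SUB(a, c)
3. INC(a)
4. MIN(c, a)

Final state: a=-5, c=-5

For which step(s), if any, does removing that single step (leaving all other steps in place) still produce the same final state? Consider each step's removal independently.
Step(s) 1

Testing removal of each single step:
Without step 1: final = a=-5, c=-5 (same)
Without step 2: final = a=1, c=1 (different)
Without step 3: final = a=-6, c=-6 (different)
Without step 4: final = a=-5, c=6 (different)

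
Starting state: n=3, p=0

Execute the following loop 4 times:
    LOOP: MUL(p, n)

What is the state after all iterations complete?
n=3, p=0

Iteration trace:
Start: n=3, p=0
After iteration 1: n=3, p=0
After iteration 2: n=3, p=0
After iteration 3: n=3, p=0
After iteration 4: n=3, p=0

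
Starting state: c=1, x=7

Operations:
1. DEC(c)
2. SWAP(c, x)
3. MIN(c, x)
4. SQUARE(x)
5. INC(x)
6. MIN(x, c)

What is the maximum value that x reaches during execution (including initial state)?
7

Values of x at each step:
Initial: x = 7 ← maximum
After step 1: x = 7
After step 2: x = 0
After step 3: x = 0
After step 4: x = 0
After step 5: x = 1
After step 6: x = 0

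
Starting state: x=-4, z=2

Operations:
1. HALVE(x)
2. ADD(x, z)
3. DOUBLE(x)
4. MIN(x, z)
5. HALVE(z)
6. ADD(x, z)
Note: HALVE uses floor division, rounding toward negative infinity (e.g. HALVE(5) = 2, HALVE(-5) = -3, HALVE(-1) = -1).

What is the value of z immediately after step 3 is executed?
z = 2

Tracing z through execution:
Initial: z = 2
After step 1 (HALVE(x)): z = 2
After step 2 (ADD(x, z)): z = 2
After step 3 (DOUBLE(x)): z = 2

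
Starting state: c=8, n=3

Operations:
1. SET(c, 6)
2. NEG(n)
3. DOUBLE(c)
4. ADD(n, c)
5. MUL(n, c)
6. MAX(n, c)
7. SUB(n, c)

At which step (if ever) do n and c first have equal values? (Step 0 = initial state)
Never

n and c never become equal during execution.

Comparing values at each step:
Initial: n=3, c=8
After step 1: n=3, c=6
After step 2: n=-3, c=6
After step 3: n=-3, c=12
After step 4: n=9, c=12
After step 5: n=108, c=12
After step 6: n=108, c=12
After step 7: n=96, c=12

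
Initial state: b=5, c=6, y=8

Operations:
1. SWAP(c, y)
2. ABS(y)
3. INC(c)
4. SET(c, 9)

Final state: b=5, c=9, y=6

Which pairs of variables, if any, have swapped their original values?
None

Comparing initial and final values:
c: 6 → 9
y: 8 → 6
b: 5 → 5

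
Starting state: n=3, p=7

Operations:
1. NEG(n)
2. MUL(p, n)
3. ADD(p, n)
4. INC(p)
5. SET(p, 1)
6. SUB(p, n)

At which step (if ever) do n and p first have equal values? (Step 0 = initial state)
Never

n and p never become equal during execution.

Comparing values at each step:
Initial: n=3, p=7
After step 1: n=-3, p=7
After step 2: n=-3, p=-21
After step 3: n=-3, p=-24
After step 4: n=-3, p=-23
After step 5: n=-3, p=1
After step 6: n=-3, p=4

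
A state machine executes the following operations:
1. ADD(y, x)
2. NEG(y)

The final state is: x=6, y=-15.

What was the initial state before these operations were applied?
x=6, y=9

Working backwards:
Final state: x=6, y=-15
Before step 2 (NEG(y)): x=6, y=15
Before step 1 (ADD(y, x)): x=6, y=9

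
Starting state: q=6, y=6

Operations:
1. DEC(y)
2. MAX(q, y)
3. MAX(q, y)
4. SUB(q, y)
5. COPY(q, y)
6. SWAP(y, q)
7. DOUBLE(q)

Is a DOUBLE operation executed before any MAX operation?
No

First DOUBLE: step 7
First MAX: step 2
Since 7 > 2, MAX comes first.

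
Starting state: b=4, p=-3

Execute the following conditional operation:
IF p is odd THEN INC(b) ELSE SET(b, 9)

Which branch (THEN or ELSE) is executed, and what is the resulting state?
Branch: THEN, Final state: b=5, p=-3

Evaluating condition: p is odd
Condition is True, so THEN branch executes
After INC(b): b=5, p=-3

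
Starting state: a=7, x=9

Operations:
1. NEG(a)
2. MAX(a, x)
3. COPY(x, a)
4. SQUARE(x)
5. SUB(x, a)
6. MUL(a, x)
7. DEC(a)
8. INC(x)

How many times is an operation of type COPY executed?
1

Counting COPY operations:
Step 3: COPY(x, a) ← COPY
Total: 1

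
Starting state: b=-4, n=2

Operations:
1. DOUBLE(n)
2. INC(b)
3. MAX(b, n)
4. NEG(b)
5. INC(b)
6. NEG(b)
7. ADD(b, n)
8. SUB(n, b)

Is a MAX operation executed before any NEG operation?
Yes

First MAX: step 3
First NEG: step 4
Since 3 < 4, MAX comes first.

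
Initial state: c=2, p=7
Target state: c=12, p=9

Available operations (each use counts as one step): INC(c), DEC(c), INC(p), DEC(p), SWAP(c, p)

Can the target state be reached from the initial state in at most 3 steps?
No

The target state cannot be reached within 3 steps.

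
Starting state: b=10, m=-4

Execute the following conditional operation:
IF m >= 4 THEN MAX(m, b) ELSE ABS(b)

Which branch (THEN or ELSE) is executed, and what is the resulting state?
Branch: ELSE, Final state: b=10, m=-4

Evaluating condition: m >= 4
m = -4
Condition is False, so ELSE branch executes
After ABS(b): b=10, m=-4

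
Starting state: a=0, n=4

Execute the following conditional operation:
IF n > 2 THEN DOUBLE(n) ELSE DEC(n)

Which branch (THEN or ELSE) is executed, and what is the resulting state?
Branch: THEN, Final state: a=0, n=8

Evaluating condition: n > 2
n = 4
Condition is True, so THEN branch executes
After DOUBLE(n): a=0, n=8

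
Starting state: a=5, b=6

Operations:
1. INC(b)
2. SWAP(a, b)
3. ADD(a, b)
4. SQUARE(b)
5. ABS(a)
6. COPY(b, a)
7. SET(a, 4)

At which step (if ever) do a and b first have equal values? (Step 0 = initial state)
Step 6

a and b first become equal after step 6.

Comparing values at each step:
Initial: a=5, b=6
After step 1: a=5, b=7
After step 2: a=7, b=5
After step 3: a=12, b=5
After step 4: a=12, b=25
After step 5: a=12, b=25
After step 6: a=12, b=12 ← equal!
After step 7: a=4, b=12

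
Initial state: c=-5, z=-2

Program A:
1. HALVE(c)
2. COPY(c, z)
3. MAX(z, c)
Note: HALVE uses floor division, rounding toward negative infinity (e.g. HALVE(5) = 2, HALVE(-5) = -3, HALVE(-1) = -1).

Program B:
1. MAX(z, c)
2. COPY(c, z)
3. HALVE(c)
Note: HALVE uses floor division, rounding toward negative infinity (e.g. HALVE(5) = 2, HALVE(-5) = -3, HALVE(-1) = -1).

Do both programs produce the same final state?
No

Program A final state: c=-2, z=-2
Program B final state: c=-1, z=-2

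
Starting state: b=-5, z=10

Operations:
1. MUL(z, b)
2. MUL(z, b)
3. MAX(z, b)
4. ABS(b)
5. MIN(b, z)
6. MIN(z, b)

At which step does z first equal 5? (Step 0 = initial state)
Step 6

Tracing z:
Initial: z = 10
After step 1: z = -50
After step 2: z = 250
After step 3: z = 250
After step 4: z = 250
After step 5: z = 250
After step 6: z = 5 ← first occurrence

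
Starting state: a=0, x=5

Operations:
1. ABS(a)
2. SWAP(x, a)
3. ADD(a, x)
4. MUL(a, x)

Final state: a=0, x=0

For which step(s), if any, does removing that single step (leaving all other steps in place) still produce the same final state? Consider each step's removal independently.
Step(s) 1, 3

Testing removal of each single step:
Without step 1: final = a=0, x=0 (same)
Without step 2: final = a=25, x=5 (different)
Without step 3: final = a=0, x=0 (same)
Without step 4: final = a=5, x=0 (different)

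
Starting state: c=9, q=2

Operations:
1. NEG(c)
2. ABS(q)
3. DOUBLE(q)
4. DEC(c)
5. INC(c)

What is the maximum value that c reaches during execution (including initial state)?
9

Values of c at each step:
Initial: c = 9 ← maximum
After step 1: c = -9
After step 2: c = -9
After step 3: c = -9
After step 4: c = -10
After step 5: c = -9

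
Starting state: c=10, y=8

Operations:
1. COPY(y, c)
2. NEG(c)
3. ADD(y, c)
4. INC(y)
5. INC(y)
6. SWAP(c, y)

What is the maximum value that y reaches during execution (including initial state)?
10

Values of y at each step:
Initial: y = 8
After step 1: y = 10 ← maximum
After step 2: y = 10
After step 3: y = 0
After step 4: y = 1
After step 5: y = 2
After step 6: y = -10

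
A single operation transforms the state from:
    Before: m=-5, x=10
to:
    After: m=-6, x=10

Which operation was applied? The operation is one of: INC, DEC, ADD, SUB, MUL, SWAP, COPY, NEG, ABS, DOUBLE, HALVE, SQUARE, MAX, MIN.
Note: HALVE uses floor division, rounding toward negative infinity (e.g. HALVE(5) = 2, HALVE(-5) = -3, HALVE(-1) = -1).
DEC(m)

Analyzing the change:
Before: m=-5, x=10
After: m=-6, x=10
Variable m changed from -5 to -6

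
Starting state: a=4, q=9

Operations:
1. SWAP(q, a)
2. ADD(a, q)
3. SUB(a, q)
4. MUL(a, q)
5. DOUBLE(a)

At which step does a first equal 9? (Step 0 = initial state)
Step 1

Tracing a:
Initial: a = 4
After step 1: a = 9 ← first occurrence
After step 2: a = 13
After step 3: a = 9
After step 4: a = 36
After step 5: a = 72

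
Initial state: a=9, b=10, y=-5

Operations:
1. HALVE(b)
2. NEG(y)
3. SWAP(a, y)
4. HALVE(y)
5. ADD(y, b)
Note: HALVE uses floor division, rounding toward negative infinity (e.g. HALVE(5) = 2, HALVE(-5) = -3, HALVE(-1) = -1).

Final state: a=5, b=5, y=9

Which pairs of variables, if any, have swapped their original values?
None

Comparing initial and final values:
b: 10 → 5
a: 9 → 5
y: -5 → 9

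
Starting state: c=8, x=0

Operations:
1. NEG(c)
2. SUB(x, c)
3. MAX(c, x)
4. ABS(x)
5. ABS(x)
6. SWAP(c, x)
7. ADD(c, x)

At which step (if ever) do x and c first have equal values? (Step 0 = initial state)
Step 3

x and c first become equal after step 3.

Comparing values at each step:
Initial: x=0, c=8
After step 1: x=0, c=-8
After step 2: x=8, c=-8
After step 3: x=8, c=8 ← equal!
After step 4: x=8, c=8 ← equal!
After step 5: x=8, c=8 ← equal!
After step 6: x=8, c=8 ← equal!
After step 7: x=8, c=16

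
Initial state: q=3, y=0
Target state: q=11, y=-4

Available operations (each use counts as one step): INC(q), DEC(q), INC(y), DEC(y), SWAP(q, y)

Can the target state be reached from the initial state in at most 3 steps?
No

The target state cannot be reached within 3 steps.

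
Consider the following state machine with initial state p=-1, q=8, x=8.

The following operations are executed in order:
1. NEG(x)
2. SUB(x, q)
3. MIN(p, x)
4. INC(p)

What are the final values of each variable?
{p: -15, q: 8, x: -16}

Step-by-step execution:
Initial: p=-1, q=8, x=8
After step 1 (NEG(x)): p=-1, q=8, x=-8
After step 2 (SUB(x, q)): p=-1, q=8, x=-16
After step 3 (MIN(p, x)): p=-16, q=8, x=-16
After step 4 (INC(p)): p=-15, q=8, x=-16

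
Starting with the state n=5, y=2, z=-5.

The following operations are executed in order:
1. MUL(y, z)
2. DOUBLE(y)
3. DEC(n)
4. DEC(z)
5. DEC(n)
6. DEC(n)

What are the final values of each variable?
{n: 2, y: -20, z: -6}

Step-by-step execution:
Initial: n=5, y=2, z=-5
After step 1 (MUL(y, z)): n=5, y=-10, z=-5
After step 2 (DOUBLE(y)): n=5, y=-20, z=-5
After step 3 (DEC(n)): n=4, y=-20, z=-5
After step 4 (DEC(z)): n=4, y=-20, z=-6
After step 5 (DEC(n)): n=3, y=-20, z=-6
After step 6 (DEC(n)): n=2, y=-20, z=-6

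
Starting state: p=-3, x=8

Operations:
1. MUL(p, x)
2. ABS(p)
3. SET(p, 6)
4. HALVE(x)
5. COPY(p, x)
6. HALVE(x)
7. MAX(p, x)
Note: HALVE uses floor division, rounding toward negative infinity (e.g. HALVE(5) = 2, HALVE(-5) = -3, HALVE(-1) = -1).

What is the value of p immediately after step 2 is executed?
p = 24

Tracing p through execution:
Initial: p = -3
After step 1 (MUL(p, x)): p = -24
After step 2 (ABS(p)): p = 24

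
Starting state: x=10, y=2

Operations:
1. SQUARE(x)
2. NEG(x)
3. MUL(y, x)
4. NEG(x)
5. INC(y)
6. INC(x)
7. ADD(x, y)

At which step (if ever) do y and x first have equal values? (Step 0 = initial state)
Never

y and x never become equal during execution.

Comparing values at each step:
Initial: y=2, x=10
After step 1: y=2, x=100
After step 2: y=2, x=-100
After step 3: y=-200, x=-100
After step 4: y=-200, x=100
After step 5: y=-199, x=100
After step 6: y=-199, x=101
After step 7: y=-199, x=-98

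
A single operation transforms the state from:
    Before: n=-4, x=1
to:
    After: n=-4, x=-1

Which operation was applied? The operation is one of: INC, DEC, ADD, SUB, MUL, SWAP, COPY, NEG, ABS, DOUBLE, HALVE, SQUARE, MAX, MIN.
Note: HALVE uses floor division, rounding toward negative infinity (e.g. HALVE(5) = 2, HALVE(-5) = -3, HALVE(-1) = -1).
NEG(x)

Analyzing the change:
Before: n=-4, x=1
After: n=-4, x=-1
Variable x changed from 1 to -1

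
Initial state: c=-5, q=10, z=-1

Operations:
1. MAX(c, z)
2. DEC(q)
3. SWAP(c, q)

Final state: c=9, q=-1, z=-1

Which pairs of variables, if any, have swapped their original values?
None

Comparing initial and final values:
z: -1 → -1
c: -5 → 9
q: 10 → -1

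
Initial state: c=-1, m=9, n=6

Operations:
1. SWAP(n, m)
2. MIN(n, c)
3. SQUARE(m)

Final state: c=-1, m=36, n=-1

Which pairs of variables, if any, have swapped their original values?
None

Comparing initial and final values:
c: -1 → -1
n: 6 → -1
m: 9 → 36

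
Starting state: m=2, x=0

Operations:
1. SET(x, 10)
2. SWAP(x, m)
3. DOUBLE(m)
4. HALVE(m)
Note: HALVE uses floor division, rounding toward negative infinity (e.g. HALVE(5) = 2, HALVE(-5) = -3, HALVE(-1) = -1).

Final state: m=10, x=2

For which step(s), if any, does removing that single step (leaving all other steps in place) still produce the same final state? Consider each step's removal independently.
None - removing any single step changes the final result

Testing removal of each single step:
Without step 1: final = m=0, x=2 (different)
Without step 2: final = m=2, x=10 (different)
Without step 3: final = m=5, x=2 (different)
Without step 4: final = m=20, x=2 (different)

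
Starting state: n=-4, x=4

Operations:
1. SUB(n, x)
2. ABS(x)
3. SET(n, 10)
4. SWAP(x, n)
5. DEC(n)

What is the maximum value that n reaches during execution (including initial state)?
10

Values of n at each step:
Initial: n = -4
After step 1: n = -8
After step 2: n = -8
After step 3: n = 10 ← maximum
After step 4: n = 4
After step 5: n = 3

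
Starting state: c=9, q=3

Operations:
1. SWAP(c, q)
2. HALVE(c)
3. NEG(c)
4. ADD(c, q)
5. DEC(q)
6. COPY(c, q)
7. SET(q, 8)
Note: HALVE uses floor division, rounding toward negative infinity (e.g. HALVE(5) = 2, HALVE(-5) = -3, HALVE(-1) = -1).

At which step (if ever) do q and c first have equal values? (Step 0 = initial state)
Step 5

q and c first become equal after step 5.

Comparing values at each step:
Initial: q=3, c=9
After step 1: q=9, c=3
After step 2: q=9, c=1
After step 3: q=9, c=-1
After step 4: q=9, c=8
After step 5: q=8, c=8 ← equal!
After step 6: q=8, c=8 ← equal!
After step 7: q=8, c=8 ← equal!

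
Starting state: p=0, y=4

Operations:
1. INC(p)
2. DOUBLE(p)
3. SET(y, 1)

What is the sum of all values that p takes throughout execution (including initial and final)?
5

Values of p at each step:
Initial: p = 0
After step 1: p = 1
After step 2: p = 2
After step 3: p = 2
Sum = 0 + 1 + 2 + 2 = 5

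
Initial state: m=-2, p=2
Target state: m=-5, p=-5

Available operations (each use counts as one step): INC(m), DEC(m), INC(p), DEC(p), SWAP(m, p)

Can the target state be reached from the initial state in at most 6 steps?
No

The target state cannot be reached within 6 steps.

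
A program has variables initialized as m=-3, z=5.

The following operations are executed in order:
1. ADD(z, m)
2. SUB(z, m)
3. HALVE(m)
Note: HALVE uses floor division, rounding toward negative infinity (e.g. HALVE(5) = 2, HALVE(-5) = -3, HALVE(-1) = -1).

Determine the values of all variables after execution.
{m: -2, z: 5}

Step-by-step execution:
Initial: m=-3, z=5
After step 1 (ADD(z, m)): m=-3, z=2
After step 2 (SUB(z, m)): m=-3, z=5
After step 3 (HALVE(m)): m=-2, z=5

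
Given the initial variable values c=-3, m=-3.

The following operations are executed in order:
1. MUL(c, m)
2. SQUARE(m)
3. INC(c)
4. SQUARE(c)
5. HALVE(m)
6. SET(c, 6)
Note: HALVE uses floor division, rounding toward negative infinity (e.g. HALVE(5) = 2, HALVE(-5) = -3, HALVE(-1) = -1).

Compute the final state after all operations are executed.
{c: 6, m: 4}

Step-by-step execution:
Initial: c=-3, m=-3
After step 1 (MUL(c, m)): c=9, m=-3
After step 2 (SQUARE(m)): c=9, m=9
After step 3 (INC(c)): c=10, m=9
After step 4 (SQUARE(c)): c=100, m=9
After step 5 (HALVE(m)): c=100, m=4
After step 6 (SET(c, 6)): c=6, m=4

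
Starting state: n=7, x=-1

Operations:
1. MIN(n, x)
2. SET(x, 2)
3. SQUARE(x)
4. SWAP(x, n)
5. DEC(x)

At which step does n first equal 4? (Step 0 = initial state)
Step 4

Tracing n:
Initial: n = 7
After step 1: n = -1
After step 2: n = -1
After step 3: n = -1
After step 4: n = 4 ← first occurrence
After step 5: n = 4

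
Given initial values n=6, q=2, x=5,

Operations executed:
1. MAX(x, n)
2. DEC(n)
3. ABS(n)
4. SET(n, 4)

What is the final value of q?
q = 2

Tracing execution:
Step 1: MAX(x, n) → q = 2
Step 2: DEC(n) → q = 2
Step 3: ABS(n) → q = 2
Step 4: SET(n, 4) → q = 2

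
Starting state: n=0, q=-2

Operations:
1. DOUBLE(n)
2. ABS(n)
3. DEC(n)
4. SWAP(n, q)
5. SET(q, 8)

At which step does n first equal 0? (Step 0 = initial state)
Step 0

Tracing n:
Initial: n = 0 ← first occurrence
After step 1: n = 0
After step 2: n = 0
After step 3: n = -1
After step 4: n = -2
After step 5: n = -2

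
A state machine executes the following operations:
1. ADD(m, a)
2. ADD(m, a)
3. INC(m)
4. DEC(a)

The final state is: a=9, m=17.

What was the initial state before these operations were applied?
a=10, m=-4

Working backwards:
Final state: a=9, m=17
Before step 4 (DEC(a)): a=10, m=17
Before step 3 (INC(m)): a=10, m=16
Before step 2 (ADD(m, a)): a=10, m=6
Before step 1 (ADD(m, a)): a=10, m=-4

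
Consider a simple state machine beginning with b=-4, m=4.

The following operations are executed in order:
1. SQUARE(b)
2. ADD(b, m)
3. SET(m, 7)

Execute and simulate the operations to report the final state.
{b: 20, m: 7}

Step-by-step execution:
Initial: b=-4, m=4
After step 1 (SQUARE(b)): b=16, m=4
After step 2 (ADD(b, m)): b=20, m=4
After step 3 (SET(m, 7)): b=20, m=7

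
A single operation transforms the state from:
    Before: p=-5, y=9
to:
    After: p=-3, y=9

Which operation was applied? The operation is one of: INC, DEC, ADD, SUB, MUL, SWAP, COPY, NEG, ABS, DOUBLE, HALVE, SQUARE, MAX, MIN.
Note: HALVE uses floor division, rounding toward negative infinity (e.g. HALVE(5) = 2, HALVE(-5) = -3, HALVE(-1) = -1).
HALVE(p)

Analyzing the change:
Before: p=-5, y=9
After: p=-3, y=9
Variable p changed from -5 to -3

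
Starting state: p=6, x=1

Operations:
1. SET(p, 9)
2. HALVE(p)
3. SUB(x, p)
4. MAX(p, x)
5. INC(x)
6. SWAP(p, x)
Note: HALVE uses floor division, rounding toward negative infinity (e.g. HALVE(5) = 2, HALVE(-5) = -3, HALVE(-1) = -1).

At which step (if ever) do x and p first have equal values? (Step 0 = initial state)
Never

x and p never become equal during execution.

Comparing values at each step:
Initial: x=1, p=6
After step 1: x=1, p=9
After step 2: x=1, p=4
After step 3: x=-3, p=4
After step 4: x=-3, p=4
After step 5: x=-2, p=4
After step 6: x=4, p=-2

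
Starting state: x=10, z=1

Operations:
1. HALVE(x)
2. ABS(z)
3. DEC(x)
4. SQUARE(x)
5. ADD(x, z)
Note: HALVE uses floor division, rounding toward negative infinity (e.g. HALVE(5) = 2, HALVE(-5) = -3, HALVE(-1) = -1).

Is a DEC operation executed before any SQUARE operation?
Yes

First DEC: step 3
First SQUARE: step 4
Since 3 < 4, DEC comes first.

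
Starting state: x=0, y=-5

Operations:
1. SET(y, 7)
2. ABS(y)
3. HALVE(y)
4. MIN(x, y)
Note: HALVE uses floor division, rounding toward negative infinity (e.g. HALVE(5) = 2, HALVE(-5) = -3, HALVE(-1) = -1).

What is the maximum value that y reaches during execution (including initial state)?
7

Values of y at each step:
Initial: y = -5
After step 1: y = 7 ← maximum
After step 2: y = 7
After step 3: y = 3
After step 4: y = 3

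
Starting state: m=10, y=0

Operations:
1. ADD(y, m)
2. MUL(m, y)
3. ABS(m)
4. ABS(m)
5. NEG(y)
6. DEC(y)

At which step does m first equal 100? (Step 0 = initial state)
Step 2

Tracing m:
Initial: m = 10
After step 1: m = 10
After step 2: m = 100 ← first occurrence
After step 3: m = 100
After step 4: m = 100
After step 5: m = 100
After step 6: m = 100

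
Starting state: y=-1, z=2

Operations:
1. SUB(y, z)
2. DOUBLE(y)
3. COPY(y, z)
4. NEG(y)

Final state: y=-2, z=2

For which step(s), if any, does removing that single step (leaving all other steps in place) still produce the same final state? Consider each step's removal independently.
Step(s) 1, 2

Testing removal of each single step:
Without step 1: final = y=-2, z=2 (same)
Without step 2: final = y=-2, z=2 (same)
Without step 3: final = y=6, z=2 (different)
Without step 4: final = y=2, z=2 (different)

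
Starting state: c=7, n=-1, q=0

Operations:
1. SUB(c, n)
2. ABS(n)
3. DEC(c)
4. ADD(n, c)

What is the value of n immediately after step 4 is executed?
n = 8

Tracing n through execution:
Initial: n = -1
After step 1 (SUB(c, n)): n = -1
After step 2 (ABS(n)): n = 1
After step 3 (DEC(c)): n = 1
After step 4 (ADD(n, c)): n = 8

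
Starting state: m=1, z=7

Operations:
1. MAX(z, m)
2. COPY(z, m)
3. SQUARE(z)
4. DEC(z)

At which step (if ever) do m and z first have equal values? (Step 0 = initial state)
Step 2

m and z first become equal after step 2.

Comparing values at each step:
Initial: m=1, z=7
After step 1: m=1, z=7
After step 2: m=1, z=1 ← equal!
After step 3: m=1, z=1 ← equal!
After step 4: m=1, z=0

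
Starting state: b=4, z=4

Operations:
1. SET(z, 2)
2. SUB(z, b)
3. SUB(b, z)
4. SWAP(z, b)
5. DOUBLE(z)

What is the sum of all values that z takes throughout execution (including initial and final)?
20

Values of z at each step:
Initial: z = 4
After step 1: z = 2
After step 2: z = -2
After step 3: z = -2
After step 4: z = 6
After step 5: z = 12
Sum = 4 + 2 + -2 + -2 + 6 + 12 = 20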